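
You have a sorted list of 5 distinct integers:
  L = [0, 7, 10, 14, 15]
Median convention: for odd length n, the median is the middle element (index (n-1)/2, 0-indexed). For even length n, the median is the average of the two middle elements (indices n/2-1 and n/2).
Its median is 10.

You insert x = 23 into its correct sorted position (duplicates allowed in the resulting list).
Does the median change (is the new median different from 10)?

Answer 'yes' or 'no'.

Old median = 10
Insert x = 23
New median = 12
Changed? yes

Answer: yes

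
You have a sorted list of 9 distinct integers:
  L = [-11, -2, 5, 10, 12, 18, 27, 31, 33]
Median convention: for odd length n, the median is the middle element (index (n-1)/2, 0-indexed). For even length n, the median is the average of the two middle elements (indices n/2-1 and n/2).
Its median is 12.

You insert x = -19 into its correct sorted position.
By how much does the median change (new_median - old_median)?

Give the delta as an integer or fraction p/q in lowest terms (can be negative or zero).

Old median = 12
After inserting x = -19: new sorted = [-19, -11, -2, 5, 10, 12, 18, 27, 31, 33]
New median = 11
Delta = 11 - 12 = -1

Answer: -1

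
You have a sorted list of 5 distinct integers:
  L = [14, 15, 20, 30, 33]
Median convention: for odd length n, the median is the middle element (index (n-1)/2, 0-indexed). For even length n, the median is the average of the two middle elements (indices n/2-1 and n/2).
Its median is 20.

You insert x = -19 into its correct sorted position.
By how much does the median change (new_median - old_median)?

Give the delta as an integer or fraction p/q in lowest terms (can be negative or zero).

Old median = 20
After inserting x = -19: new sorted = [-19, 14, 15, 20, 30, 33]
New median = 35/2
Delta = 35/2 - 20 = -5/2

Answer: -5/2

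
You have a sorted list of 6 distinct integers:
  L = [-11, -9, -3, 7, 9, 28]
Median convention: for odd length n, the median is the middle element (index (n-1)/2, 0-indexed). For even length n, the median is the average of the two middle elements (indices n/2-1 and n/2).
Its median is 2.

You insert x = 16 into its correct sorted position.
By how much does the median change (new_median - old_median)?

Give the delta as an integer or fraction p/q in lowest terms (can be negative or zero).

Answer: 5

Derivation:
Old median = 2
After inserting x = 16: new sorted = [-11, -9, -3, 7, 9, 16, 28]
New median = 7
Delta = 7 - 2 = 5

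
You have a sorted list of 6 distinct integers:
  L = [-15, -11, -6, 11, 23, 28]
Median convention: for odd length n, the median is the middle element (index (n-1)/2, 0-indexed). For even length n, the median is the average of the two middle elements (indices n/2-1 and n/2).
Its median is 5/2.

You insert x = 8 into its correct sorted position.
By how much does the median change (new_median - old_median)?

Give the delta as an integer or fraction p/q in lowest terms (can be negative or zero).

Old median = 5/2
After inserting x = 8: new sorted = [-15, -11, -6, 8, 11, 23, 28]
New median = 8
Delta = 8 - 5/2 = 11/2

Answer: 11/2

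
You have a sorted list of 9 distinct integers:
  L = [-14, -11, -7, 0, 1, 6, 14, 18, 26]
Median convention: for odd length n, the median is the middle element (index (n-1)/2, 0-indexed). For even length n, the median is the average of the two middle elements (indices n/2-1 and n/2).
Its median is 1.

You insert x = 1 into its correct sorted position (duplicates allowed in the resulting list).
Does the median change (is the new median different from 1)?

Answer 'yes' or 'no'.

Old median = 1
Insert x = 1
New median = 1
Changed? no

Answer: no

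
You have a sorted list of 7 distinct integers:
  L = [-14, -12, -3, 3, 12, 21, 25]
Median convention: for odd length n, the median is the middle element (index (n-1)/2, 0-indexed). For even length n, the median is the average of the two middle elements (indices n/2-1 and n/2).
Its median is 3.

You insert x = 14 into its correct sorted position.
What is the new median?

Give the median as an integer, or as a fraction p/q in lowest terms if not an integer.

Answer: 15/2

Derivation:
Old list (sorted, length 7): [-14, -12, -3, 3, 12, 21, 25]
Old median = 3
Insert x = 14
Old length odd (7). Middle was index 3 = 3.
New length even (8). New median = avg of two middle elements.
x = 14: 5 elements are < x, 2 elements are > x.
New sorted list: [-14, -12, -3, 3, 12, 14, 21, 25]
New median = 15/2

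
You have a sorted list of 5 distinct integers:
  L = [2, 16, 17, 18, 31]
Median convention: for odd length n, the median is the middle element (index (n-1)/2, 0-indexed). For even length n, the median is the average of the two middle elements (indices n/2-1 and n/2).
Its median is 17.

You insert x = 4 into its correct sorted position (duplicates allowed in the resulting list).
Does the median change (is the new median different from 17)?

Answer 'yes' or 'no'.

Old median = 17
Insert x = 4
New median = 33/2
Changed? yes

Answer: yes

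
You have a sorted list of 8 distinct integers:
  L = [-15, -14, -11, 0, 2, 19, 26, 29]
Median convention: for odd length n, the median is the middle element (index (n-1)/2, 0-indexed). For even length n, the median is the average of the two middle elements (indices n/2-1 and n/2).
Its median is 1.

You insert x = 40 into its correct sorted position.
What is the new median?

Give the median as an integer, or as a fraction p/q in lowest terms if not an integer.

Answer: 2

Derivation:
Old list (sorted, length 8): [-15, -14, -11, 0, 2, 19, 26, 29]
Old median = 1
Insert x = 40
Old length even (8). Middle pair: indices 3,4 = 0,2.
New length odd (9). New median = single middle element.
x = 40: 8 elements are < x, 0 elements are > x.
New sorted list: [-15, -14, -11, 0, 2, 19, 26, 29, 40]
New median = 2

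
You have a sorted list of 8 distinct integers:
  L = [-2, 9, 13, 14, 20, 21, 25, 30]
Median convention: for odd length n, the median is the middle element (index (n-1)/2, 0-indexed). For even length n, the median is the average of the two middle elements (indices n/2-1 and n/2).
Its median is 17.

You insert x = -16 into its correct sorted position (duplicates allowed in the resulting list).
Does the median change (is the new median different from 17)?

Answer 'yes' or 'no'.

Answer: yes

Derivation:
Old median = 17
Insert x = -16
New median = 14
Changed? yes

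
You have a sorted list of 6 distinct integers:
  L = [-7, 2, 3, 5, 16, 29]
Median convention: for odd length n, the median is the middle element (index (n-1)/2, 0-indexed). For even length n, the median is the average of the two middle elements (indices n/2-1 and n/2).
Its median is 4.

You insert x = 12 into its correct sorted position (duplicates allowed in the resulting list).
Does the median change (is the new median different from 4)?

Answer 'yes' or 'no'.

Answer: yes

Derivation:
Old median = 4
Insert x = 12
New median = 5
Changed? yes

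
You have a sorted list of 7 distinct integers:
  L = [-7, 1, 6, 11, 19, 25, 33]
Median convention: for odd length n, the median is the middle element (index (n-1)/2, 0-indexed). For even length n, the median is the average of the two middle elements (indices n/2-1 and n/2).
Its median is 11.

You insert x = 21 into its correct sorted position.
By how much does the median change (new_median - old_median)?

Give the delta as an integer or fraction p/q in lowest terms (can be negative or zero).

Old median = 11
After inserting x = 21: new sorted = [-7, 1, 6, 11, 19, 21, 25, 33]
New median = 15
Delta = 15 - 11 = 4

Answer: 4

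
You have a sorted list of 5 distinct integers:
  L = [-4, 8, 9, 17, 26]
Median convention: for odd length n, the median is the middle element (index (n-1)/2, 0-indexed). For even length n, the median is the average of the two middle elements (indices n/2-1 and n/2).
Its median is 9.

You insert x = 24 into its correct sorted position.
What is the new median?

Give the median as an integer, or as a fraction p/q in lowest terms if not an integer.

Old list (sorted, length 5): [-4, 8, 9, 17, 26]
Old median = 9
Insert x = 24
Old length odd (5). Middle was index 2 = 9.
New length even (6). New median = avg of two middle elements.
x = 24: 4 elements are < x, 1 elements are > x.
New sorted list: [-4, 8, 9, 17, 24, 26]
New median = 13

Answer: 13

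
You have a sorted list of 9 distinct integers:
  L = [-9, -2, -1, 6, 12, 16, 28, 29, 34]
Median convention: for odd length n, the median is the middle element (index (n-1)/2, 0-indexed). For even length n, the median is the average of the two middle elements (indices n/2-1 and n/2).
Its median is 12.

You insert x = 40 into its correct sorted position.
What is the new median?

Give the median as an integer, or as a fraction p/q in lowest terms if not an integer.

Answer: 14

Derivation:
Old list (sorted, length 9): [-9, -2, -1, 6, 12, 16, 28, 29, 34]
Old median = 12
Insert x = 40
Old length odd (9). Middle was index 4 = 12.
New length even (10). New median = avg of two middle elements.
x = 40: 9 elements are < x, 0 elements are > x.
New sorted list: [-9, -2, -1, 6, 12, 16, 28, 29, 34, 40]
New median = 14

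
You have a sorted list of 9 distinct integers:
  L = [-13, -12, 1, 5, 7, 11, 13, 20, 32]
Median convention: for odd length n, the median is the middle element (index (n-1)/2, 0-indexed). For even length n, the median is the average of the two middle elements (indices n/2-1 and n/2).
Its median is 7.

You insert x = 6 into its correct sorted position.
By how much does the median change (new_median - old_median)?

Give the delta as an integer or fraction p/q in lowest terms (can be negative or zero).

Old median = 7
After inserting x = 6: new sorted = [-13, -12, 1, 5, 6, 7, 11, 13, 20, 32]
New median = 13/2
Delta = 13/2 - 7 = -1/2

Answer: -1/2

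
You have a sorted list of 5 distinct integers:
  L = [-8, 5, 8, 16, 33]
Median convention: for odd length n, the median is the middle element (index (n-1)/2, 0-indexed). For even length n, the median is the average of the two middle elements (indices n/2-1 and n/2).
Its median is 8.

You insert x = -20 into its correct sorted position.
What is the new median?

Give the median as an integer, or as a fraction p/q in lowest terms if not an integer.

Old list (sorted, length 5): [-8, 5, 8, 16, 33]
Old median = 8
Insert x = -20
Old length odd (5). Middle was index 2 = 8.
New length even (6). New median = avg of two middle elements.
x = -20: 0 elements are < x, 5 elements are > x.
New sorted list: [-20, -8, 5, 8, 16, 33]
New median = 13/2

Answer: 13/2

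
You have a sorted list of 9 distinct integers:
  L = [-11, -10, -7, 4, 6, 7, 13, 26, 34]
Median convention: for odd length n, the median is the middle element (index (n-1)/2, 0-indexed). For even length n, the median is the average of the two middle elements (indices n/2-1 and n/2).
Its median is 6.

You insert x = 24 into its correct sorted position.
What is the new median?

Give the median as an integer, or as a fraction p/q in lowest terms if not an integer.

Old list (sorted, length 9): [-11, -10, -7, 4, 6, 7, 13, 26, 34]
Old median = 6
Insert x = 24
Old length odd (9). Middle was index 4 = 6.
New length even (10). New median = avg of two middle elements.
x = 24: 7 elements are < x, 2 elements are > x.
New sorted list: [-11, -10, -7, 4, 6, 7, 13, 24, 26, 34]
New median = 13/2

Answer: 13/2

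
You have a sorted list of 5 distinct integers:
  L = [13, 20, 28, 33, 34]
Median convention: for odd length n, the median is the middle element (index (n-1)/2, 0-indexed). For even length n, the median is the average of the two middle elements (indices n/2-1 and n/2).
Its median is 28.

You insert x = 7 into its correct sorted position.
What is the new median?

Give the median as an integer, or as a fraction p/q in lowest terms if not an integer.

Answer: 24

Derivation:
Old list (sorted, length 5): [13, 20, 28, 33, 34]
Old median = 28
Insert x = 7
Old length odd (5). Middle was index 2 = 28.
New length even (6). New median = avg of two middle elements.
x = 7: 0 elements are < x, 5 elements are > x.
New sorted list: [7, 13, 20, 28, 33, 34]
New median = 24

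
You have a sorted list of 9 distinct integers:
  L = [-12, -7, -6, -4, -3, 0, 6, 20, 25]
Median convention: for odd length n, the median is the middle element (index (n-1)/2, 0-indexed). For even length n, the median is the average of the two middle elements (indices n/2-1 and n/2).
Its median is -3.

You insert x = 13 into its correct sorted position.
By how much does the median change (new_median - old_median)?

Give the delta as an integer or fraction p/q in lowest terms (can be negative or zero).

Old median = -3
After inserting x = 13: new sorted = [-12, -7, -6, -4, -3, 0, 6, 13, 20, 25]
New median = -3/2
Delta = -3/2 - -3 = 3/2

Answer: 3/2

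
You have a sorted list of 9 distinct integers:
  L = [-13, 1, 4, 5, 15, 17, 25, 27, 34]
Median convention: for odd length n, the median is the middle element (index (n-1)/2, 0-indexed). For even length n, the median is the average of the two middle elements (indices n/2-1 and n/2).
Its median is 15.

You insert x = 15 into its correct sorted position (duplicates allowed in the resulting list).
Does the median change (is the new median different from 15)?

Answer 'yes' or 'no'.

Old median = 15
Insert x = 15
New median = 15
Changed? no

Answer: no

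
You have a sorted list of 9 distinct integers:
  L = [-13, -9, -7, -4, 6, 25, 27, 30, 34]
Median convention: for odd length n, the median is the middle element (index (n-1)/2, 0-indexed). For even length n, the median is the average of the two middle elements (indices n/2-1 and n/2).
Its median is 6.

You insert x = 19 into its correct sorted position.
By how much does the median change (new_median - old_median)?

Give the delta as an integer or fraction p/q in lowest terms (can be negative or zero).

Answer: 13/2

Derivation:
Old median = 6
After inserting x = 19: new sorted = [-13, -9, -7, -4, 6, 19, 25, 27, 30, 34]
New median = 25/2
Delta = 25/2 - 6 = 13/2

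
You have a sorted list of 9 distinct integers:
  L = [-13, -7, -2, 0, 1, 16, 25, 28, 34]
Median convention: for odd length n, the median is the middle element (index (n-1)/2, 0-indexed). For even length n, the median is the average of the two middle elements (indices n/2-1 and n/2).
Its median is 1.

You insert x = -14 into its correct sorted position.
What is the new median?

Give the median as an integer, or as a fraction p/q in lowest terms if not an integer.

Old list (sorted, length 9): [-13, -7, -2, 0, 1, 16, 25, 28, 34]
Old median = 1
Insert x = -14
Old length odd (9). Middle was index 4 = 1.
New length even (10). New median = avg of two middle elements.
x = -14: 0 elements are < x, 9 elements are > x.
New sorted list: [-14, -13, -7, -2, 0, 1, 16, 25, 28, 34]
New median = 1/2

Answer: 1/2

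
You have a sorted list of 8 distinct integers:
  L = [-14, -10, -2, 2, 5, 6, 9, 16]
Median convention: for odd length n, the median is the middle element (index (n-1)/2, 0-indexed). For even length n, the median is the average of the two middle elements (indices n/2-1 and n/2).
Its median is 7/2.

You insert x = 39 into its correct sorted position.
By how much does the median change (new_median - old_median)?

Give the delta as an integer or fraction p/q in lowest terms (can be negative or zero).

Answer: 3/2

Derivation:
Old median = 7/2
After inserting x = 39: new sorted = [-14, -10, -2, 2, 5, 6, 9, 16, 39]
New median = 5
Delta = 5 - 7/2 = 3/2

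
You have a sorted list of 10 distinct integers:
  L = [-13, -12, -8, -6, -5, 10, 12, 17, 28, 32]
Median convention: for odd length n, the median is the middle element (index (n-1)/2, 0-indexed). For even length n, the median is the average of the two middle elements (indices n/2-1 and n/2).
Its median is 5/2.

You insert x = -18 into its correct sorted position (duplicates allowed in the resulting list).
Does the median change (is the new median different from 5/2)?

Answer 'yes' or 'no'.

Old median = 5/2
Insert x = -18
New median = -5
Changed? yes

Answer: yes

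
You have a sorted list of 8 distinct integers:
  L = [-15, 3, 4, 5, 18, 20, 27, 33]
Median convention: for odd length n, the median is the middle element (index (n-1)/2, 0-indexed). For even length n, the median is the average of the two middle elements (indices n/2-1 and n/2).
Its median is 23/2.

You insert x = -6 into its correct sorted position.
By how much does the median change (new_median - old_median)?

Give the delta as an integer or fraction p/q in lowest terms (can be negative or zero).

Old median = 23/2
After inserting x = -6: new sorted = [-15, -6, 3, 4, 5, 18, 20, 27, 33]
New median = 5
Delta = 5 - 23/2 = -13/2

Answer: -13/2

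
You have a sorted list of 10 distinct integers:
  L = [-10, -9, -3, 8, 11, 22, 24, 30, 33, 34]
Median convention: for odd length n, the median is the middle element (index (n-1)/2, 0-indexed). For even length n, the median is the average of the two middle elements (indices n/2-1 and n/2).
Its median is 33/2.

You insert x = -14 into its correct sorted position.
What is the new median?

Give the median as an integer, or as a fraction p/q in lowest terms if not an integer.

Old list (sorted, length 10): [-10, -9, -3, 8, 11, 22, 24, 30, 33, 34]
Old median = 33/2
Insert x = -14
Old length even (10). Middle pair: indices 4,5 = 11,22.
New length odd (11). New median = single middle element.
x = -14: 0 elements are < x, 10 elements are > x.
New sorted list: [-14, -10, -9, -3, 8, 11, 22, 24, 30, 33, 34]
New median = 11

Answer: 11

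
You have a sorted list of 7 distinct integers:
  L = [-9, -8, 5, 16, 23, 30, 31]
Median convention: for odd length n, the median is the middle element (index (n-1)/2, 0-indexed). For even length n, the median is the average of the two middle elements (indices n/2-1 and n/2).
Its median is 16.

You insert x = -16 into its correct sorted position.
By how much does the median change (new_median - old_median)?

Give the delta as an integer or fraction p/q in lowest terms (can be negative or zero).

Old median = 16
After inserting x = -16: new sorted = [-16, -9, -8, 5, 16, 23, 30, 31]
New median = 21/2
Delta = 21/2 - 16 = -11/2

Answer: -11/2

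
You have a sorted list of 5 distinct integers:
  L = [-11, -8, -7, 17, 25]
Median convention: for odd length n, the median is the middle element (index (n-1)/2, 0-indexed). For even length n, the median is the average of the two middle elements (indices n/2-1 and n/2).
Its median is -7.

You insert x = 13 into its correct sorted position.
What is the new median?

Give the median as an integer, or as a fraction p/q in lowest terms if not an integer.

Old list (sorted, length 5): [-11, -8, -7, 17, 25]
Old median = -7
Insert x = 13
Old length odd (5). Middle was index 2 = -7.
New length even (6). New median = avg of two middle elements.
x = 13: 3 elements are < x, 2 elements are > x.
New sorted list: [-11, -8, -7, 13, 17, 25]
New median = 3

Answer: 3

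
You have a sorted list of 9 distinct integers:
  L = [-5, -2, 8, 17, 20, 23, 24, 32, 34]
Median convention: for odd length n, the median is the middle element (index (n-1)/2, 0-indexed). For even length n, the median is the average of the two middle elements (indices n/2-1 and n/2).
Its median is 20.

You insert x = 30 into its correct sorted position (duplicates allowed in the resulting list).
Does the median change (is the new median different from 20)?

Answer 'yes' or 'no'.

Old median = 20
Insert x = 30
New median = 43/2
Changed? yes

Answer: yes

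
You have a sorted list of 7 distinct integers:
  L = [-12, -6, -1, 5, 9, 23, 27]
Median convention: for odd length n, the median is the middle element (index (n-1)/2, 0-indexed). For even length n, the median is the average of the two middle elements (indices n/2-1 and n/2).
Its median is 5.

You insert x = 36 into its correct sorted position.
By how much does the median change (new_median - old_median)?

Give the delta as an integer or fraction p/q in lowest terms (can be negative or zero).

Old median = 5
After inserting x = 36: new sorted = [-12, -6, -1, 5, 9, 23, 27, 36]
New median = 7
Delta = 7 - 5 = 2

Answer: 2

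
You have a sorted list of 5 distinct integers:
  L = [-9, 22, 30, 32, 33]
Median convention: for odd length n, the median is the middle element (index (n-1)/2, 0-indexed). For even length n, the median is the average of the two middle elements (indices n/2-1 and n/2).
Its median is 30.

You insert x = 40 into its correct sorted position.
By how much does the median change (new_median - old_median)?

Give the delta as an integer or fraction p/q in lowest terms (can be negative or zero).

Answer: 1

Derivation:
Old median = 30
After inserting x = 40: new sorted = [-9, 22, 30, 32, 33, 40]
New median = 31
Delta = 31 - 30 = 1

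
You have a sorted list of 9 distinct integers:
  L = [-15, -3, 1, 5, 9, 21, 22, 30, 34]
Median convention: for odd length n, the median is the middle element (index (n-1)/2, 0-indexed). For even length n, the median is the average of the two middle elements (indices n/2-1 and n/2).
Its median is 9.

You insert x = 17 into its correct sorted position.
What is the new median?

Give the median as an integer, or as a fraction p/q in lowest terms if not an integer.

Answer: 13

Derivation:
Old list (sorted, length 9): [-15, -3, 1, 5, 9, 21, 22, 30, 34]
Old median = 9
Insert x = 17
Old length odd (9). Middle was index 4 = 9.
New length even (10). New median = avg of two middle elements.
x = 17: 5 elements are < x, 4 elements are > x.
New sorted list: [-15, -3, 1, 5, 9, 17, 21, 22, 30, 34]
New median = 13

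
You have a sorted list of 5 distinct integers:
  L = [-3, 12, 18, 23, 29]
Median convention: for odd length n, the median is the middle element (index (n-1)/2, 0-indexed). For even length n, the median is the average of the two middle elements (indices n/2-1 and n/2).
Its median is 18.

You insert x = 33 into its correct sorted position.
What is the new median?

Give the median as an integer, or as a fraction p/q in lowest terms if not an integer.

Old list (sorted, length 5): [-3, 12, 18, 23, 29]
Old median = 18
Insert x = 33
Old length odd (5). Middle was index 2 = 18.
New length even (6). New median = avg of two middle elements.
x = 33: 5 elements are < x, 0 elements are > x.
New sorted list: [-3, 12, 18, 23, 29, 33]
New median = 41/2

Answer: 41/2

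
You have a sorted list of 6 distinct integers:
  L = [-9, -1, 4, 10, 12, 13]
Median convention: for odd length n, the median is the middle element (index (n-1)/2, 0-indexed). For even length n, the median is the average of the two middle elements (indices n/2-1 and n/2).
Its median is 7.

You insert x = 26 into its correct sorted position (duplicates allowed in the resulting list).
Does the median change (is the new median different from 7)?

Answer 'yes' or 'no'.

Answer: yes

Derivation:
Old median = 7
Insert x = 26
New median = 10
Changed? yes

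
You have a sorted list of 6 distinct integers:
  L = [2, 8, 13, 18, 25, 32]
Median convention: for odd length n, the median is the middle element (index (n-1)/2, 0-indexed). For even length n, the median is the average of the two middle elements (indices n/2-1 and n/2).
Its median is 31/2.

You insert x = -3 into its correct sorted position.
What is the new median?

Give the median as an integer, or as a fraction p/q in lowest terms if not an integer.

Old list (sorted, length 6): [2, 8, 13, 18, 25, 32]
Old median = 31/2
Insert x = -3
Old length even (6). Middle pair: indices 2,3 = 13,18.
New length odd (7). New median = single middle element.
x = -3: 0 elements are < x, 6 elements are > x.
New sorted list: [-3, 2, 8, 13, 18, 25, 32]
New median = 13

Answer: 13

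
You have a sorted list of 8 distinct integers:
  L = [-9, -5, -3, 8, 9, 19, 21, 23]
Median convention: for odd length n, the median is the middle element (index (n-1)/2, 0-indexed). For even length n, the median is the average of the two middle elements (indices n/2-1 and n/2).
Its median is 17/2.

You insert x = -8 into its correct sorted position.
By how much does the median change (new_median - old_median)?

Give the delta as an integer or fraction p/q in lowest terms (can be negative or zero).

Old median = 17/2
After inserting x = -8: new sorted = [-9, -8, -5, -3, 8, 9, 19, 21, 23]
New median = 8
Delta = 8 - 17/2 = -1/2

Answer: -1/2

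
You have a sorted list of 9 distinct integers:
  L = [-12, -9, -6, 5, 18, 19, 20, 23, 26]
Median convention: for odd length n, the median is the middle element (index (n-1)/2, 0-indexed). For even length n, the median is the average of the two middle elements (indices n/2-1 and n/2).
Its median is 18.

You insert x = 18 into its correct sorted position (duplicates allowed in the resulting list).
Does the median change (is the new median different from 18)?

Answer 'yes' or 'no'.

Old median = 18
Insert x = 18
New median = 18
Changed? no

Answer: no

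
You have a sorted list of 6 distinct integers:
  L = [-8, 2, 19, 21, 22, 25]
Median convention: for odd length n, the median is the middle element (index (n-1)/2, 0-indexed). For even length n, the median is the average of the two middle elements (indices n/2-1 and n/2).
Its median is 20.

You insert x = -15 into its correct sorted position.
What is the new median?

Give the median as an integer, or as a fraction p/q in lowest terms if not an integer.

Answer: 19

Derivation:
Old list (sorted, length 6): [-8, 2, 19, 21, 22, 25]
Old median = 20
Insert x = -15
Old length even (6). Middle pair: indices 2,3 = 19,21.
New length odd (7). New median = single middle element.
x = -15: 0 elements are < x, 6 elements are > x.
New sorted list: [-15, -8, 2, 19, 21, 22, 25]
New median = 19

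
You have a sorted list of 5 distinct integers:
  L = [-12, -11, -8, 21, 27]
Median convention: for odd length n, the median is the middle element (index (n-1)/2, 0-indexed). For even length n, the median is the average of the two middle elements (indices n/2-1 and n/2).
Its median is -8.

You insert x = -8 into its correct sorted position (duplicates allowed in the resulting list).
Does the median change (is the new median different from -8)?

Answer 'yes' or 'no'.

Answer: no

Derivation:
Old median = -8
Insert x = -8
New median = -8
Changed? no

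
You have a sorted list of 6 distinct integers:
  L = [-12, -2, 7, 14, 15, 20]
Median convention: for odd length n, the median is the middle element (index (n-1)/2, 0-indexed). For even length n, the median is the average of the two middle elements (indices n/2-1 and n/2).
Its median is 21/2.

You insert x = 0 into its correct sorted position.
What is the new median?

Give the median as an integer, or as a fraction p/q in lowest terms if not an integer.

Answer: 7

Derivation:
Old list (sorted, length 6): [-12, -2, 7, 14, 15, 20]
Old median = 21/2
Insert x = 0
Old length even (6). Middle pair: indices 2,3 = 7,14.
New length odd (7). New median = single middle element.
x = 0: 2 elements are < x, 4 elements are > x.
New sorted list: [-12, -2, 0, 7, 14, 15, 20]
New median = 7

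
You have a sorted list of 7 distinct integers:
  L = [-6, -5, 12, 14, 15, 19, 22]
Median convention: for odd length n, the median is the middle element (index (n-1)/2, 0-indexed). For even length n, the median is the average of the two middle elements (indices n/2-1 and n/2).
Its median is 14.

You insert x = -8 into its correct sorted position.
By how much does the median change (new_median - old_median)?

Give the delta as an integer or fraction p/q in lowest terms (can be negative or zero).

Answer: -1

Derivation:
Old median = 14
After inserting x = -8: new sorted = [-8, -6, -5, 12, 14, 15, 19, 22]
New median = 13
Delta = 13 - 14 = -1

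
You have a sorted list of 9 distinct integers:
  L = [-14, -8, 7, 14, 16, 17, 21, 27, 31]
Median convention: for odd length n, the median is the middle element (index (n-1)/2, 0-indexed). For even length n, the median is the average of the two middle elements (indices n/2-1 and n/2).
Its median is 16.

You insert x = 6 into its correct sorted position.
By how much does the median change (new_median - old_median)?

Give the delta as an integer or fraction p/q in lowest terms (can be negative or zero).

Answer: -1

Derivation:
Old median = 16
After inserting x = 6: new sorted = [-14, -8, 6, 7, 14, 16, 17, 21, 27, 31]
New median = 15
Delta = 15 - 16 = -1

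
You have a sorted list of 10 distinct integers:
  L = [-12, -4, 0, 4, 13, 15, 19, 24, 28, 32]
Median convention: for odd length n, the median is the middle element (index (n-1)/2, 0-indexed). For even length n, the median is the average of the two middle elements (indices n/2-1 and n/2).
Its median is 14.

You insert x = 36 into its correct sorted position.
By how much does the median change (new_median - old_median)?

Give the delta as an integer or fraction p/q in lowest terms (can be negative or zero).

Old median = 14
After inserting x = 36: new sorted = [-12, -4, 0, 4, 13, 15, 19, 24, 28, 32, 36]
New median = 15
Delta = 15 - 14 = 1

Answer: 1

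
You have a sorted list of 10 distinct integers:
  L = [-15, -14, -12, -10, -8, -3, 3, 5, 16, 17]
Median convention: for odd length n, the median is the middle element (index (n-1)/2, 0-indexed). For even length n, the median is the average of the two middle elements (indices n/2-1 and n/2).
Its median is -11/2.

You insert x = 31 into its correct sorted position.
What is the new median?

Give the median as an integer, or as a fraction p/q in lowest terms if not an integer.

Answer: -3

Derivation:
Old list (sorted, length 10): [-15, -14, -12, -10, -8, -3, 3, 5, 16, 17]
Old median = -11/2
Insert x = 31
Old length even (10). Middle pair: indices 4,5 = -8,-3.
New length odd (11). New median = single middle element.
x = 31: 10 elements are < x, 0 elements are > x.
New sorted list: [-15, -14, -12, -10, -8, -3, 3, 5, 16, 17, 31]
New median = -3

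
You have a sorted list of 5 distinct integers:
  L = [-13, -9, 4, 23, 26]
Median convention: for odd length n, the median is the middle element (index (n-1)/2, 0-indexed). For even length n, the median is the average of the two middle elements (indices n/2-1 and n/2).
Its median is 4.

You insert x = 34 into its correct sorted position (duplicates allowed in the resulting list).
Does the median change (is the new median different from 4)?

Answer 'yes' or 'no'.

Old median = 4
Insert x = 34
New median = 27/2
Changed? yes

Answer: yes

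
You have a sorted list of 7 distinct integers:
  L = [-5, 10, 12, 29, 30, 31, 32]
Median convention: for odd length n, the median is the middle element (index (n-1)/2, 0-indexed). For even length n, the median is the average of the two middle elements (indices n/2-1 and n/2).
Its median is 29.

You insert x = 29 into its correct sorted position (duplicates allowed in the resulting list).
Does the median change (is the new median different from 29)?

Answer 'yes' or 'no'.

Old median = 29
Insert x = 29
New median = 29
Changed? no

Answer: no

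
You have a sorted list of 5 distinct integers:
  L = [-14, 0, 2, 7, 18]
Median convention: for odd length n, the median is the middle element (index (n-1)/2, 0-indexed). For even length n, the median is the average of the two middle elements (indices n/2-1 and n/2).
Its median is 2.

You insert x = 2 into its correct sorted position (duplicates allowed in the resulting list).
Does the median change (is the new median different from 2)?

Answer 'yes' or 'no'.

Answer: no

Derivation:
Old median = 2
Insert x = 2
New median = 2
Changed? no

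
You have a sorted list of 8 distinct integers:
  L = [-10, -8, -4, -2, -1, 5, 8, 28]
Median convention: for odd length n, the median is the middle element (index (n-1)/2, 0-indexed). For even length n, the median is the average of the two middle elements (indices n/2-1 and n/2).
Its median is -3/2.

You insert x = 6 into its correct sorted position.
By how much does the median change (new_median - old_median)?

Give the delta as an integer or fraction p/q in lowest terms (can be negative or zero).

Answer: 1/2

Derivation:
Old median = -3/2
After inserting x = 6: new sorted = [-10, -8, -4, -2, -1, 5, 6, 8, 28]
New median = -1
Delta = -1 - -3/2 = 1/2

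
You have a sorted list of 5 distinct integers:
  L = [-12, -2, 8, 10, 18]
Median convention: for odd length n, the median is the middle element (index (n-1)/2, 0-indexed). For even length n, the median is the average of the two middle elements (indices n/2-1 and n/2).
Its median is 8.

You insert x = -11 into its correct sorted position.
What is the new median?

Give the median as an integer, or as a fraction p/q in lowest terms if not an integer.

Old list (sorted, length 5): [-12, -2, 8, 10, 18]
Old median = 8
Insert x = -11
Old length odd (5). Middle was index 2 = 8.
New length even (6). New median = avg of two middle elements.
x = -11: 1 elements are < x, 4 elements are > x.
New sorted list: [-12, -11, -2, 8, 10, 18]
New median = 3

Answer: 3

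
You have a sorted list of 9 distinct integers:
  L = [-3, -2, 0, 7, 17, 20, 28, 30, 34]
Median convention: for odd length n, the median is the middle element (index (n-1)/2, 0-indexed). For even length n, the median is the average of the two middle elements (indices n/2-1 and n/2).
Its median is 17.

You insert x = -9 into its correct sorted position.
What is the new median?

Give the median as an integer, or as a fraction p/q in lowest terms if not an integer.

Old list (sorted, length 9): [-3, -2, 0, 7, 17, 20, 28, 30, 34]
Old median = 17
Insert x = -9
Old length odd (9). Middle was index 4 = 17.
New length even (10). New median = avg of two middle elements.
x = -9: 0 elements are < x, 9 elements are > x.
New sorted list: [-9, -3, -2, 0, 7, 17, 20, 28, 30, 34]
New median = 12

Answer: 12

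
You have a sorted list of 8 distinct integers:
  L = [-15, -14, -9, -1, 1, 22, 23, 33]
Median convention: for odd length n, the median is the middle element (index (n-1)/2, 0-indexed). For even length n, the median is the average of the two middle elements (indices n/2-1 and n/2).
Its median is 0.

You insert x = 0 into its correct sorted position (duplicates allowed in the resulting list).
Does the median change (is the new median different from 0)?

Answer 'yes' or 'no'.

Old median = 0
Insert x = 0
New median = 0
Changed? no

Answer: no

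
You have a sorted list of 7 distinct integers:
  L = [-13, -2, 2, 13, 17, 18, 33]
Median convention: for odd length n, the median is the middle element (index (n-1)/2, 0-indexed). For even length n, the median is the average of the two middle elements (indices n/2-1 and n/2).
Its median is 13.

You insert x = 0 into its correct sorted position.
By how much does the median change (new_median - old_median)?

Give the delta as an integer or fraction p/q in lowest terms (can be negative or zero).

Old median = 13
After inserting x = 0: new sorted = [-13, -2, 0, 2, 13, 17, 18, 33]
New median = 15/2
Delta = 15/2 - 13 = -11/2

Answer: -11/2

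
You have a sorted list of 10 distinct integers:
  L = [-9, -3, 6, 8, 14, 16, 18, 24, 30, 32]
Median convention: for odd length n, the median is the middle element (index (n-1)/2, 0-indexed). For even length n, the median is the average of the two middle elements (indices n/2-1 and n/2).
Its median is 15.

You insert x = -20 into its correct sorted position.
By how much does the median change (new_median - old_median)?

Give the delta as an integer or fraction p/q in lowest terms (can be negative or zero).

Old median = 15
After inserting x = -20: new sorted = [-20, -9, -3, 6, 8, 14, 16, 18, 24, 30, 32]
New median = 14
Delta = 14 - 15 = -1

Answer: -1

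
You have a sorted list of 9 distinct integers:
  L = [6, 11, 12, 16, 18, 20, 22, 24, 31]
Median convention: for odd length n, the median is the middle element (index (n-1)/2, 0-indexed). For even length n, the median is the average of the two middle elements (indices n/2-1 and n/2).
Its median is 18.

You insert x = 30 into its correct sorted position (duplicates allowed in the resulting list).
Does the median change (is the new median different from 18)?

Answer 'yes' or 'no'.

Answer: yes

Derivation:
Old median = 18
Insert x = 30
New median = 19
Changed? yes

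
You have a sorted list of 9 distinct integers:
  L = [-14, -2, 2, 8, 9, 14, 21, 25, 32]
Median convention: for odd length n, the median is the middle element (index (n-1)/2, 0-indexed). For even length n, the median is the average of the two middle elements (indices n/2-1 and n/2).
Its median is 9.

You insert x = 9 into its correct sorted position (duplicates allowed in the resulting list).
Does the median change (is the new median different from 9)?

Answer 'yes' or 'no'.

Answer: no

Derivation:
Old median = 9
Insert x = 9
New median = 9
Changed? no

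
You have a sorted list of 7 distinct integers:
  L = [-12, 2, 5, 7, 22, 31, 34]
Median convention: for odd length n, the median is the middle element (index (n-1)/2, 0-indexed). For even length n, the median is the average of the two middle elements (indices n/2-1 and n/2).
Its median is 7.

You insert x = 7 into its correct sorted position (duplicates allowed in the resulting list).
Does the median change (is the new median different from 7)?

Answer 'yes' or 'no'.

Answer: no

Derivation:
Old median = 7
Insert x = 7
New median = 7
Changed? no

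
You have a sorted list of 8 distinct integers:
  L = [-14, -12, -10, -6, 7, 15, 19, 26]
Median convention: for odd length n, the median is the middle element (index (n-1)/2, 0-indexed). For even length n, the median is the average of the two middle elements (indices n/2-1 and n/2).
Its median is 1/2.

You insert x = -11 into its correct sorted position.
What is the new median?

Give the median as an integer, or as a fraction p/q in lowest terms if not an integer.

Old list (sorted, length 8): [-14, -12, -10, -6, 7, 15, 19, 26]
Old median = 1/2
Insert x = -11
Old length even (8). Middle pair: indices 3,4 = -6,7.
New length odd (9). New median = single middle element.
x = -11: 2 elements are < x, 6 elements are > x.
New sorted list: [-14, -12, -11, -10, -6, 7, 15, 19, 26]
New median = -6

Answer: -6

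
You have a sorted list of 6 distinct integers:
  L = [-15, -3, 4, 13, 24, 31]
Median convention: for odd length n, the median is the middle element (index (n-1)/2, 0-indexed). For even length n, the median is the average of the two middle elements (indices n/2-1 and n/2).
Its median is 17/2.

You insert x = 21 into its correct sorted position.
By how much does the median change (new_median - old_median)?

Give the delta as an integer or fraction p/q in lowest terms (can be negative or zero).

Answer: 9/2

Derivation:
Old median = 17/2
After inserting x = 21: new sorted = [-15, -3, 4, 13, 21, 24, 31]
New median = 13
Delta = 13 - 17/2 = 9/2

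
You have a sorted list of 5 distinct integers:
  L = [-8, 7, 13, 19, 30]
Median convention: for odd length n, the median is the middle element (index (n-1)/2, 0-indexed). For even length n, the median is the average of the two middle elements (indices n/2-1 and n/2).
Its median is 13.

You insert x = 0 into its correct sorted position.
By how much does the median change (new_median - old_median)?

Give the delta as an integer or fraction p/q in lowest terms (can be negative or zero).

Old median = 13
After inserting x = 0: new sorted = [-8, 0, 7, 13, 19, 30]
New median = 10
Delta = 10 - 13 = -3

Answer: -3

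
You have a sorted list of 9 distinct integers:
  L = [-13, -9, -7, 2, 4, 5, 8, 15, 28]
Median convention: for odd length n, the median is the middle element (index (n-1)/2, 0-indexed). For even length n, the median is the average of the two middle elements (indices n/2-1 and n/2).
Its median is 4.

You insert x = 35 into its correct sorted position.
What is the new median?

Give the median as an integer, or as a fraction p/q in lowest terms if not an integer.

Old list (sorted, length 9): [-13, -9, -7, 2, 4, 5, 8, 15, 28]
Old median = 4
Insert x = 35
Old length odd (9). Middle was index 4 = 4.
New length even (10). New median = avg of two middle elements.
x = 35: 9 elements are < x, 0 elements are > x.
New sorted list: [-13, -9, -7, 2, 4, 5, 8, 15, 28, 35]
New median = 9/2

Answer: 9/2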